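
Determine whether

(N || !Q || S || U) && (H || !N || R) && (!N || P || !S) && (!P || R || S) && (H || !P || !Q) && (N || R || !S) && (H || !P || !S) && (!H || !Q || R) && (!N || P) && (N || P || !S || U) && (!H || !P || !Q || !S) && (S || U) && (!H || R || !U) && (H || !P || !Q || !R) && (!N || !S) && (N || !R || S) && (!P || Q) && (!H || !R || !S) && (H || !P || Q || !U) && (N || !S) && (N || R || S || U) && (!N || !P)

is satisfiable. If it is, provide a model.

Set Q = True.
Try S = True:
  (!N || !S) forces N = False.
  clause (N || !S) is falsified — backtrack.
So S = False.
  then (S || U) forces U = True.
Set P = False.
  then (!N || P) forces N = False.
  then (N || !R || S) forces R = False.
  then (!H || !Q || R) forces H = False.
All clauses satisfied.

Q=T, S=F, P=F, N=F, U=T, H=F, R=F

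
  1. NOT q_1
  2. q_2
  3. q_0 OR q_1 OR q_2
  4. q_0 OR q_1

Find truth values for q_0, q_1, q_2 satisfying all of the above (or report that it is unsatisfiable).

Unit clause (NOT q_1) forces q_1 = False.
Unit clause (q_2) forces q_2 = True.
In (q_0 OR q_1) only q_0 is left, so q_0 = True.
Check each clause:
  (NOT q_1): NOT q_1 holds.
  (q_2): q_2 holds.
  (q_0 OR q_1 OR q_2): q_0 holds.
  (q_0 OR q_1): q_0 holds.
All clauses satisfied.

q_0 = True; q_1 = False; q_2 = True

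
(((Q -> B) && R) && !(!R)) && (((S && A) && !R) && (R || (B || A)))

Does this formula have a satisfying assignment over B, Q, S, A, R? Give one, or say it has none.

Case R = True: the conjunct !R is False.
Case R = False: the conjunct R is False.
Both cases fail — unsatisfiable.

Unsatisfiable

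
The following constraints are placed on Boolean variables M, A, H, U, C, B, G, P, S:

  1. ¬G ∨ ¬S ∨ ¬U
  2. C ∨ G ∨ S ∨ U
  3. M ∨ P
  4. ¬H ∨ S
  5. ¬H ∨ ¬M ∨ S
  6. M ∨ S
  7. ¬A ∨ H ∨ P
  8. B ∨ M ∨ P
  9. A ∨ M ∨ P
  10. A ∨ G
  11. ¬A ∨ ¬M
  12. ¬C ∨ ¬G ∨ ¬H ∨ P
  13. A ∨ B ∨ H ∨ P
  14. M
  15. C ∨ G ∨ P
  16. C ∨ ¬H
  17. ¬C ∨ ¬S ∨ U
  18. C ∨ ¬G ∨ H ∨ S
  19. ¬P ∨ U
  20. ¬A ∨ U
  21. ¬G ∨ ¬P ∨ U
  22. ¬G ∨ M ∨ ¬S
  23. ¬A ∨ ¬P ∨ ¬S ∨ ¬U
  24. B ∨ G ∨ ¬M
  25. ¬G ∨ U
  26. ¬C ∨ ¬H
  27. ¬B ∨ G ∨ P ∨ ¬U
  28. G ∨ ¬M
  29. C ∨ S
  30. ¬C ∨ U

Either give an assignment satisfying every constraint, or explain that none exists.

M = True, A = False, H = False, U = True, C = True, B = False, G = True, P = True, S = False

Unit clause (M) forces M = True.
In (G ∨ ¬M) only G is left, so G = True.
In (¬A ∨ ¬M) only ¬A is left, so A = False.
In (¬G ∨ U) only U is left, so U = True.
In (¬G ∨ ¬S ∨ ¬U) only ¬S is left, so S = False.
In (¬H ∨ S) only ¬H is left, so H = False.
In (C ∨ ¬G ∨ H ∨ S) only C is left, so C = True.
Set B = False.
  then (A ∨ B ∨ H ∨ P) forces P = True.
All clauses satisfied.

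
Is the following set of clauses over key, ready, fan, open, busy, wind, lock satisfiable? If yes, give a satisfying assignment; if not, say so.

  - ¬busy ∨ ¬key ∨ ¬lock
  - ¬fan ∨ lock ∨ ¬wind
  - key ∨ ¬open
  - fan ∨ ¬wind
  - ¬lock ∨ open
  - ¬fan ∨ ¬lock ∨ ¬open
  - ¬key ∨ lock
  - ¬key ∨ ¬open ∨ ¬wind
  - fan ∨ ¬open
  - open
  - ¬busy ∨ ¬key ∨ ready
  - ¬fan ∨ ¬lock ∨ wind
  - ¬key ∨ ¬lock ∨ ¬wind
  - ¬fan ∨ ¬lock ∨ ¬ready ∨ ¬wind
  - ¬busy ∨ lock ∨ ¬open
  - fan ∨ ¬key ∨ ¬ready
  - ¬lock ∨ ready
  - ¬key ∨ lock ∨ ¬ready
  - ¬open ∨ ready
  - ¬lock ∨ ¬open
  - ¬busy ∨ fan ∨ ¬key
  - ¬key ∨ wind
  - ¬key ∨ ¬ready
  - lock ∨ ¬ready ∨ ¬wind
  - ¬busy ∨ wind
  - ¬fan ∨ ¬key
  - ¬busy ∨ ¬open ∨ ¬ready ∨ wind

Unsatisfiable — no assignment works.

Case open = True:
  (key ∨ ¬open) forces key = True.
  (¬key ∨ lock) forces lock = True.
  Clause (¬lock ∨ ¬open) is falsified — contradiction.
Case open = False:
  Clause (open) is falsified — contradiction.
Both cases fail, so the formula is unsatisfiable.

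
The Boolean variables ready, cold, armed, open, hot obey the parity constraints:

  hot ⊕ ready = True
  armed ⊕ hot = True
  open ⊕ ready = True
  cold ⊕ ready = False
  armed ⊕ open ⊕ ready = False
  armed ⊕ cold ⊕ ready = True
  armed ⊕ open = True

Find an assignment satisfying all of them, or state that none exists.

ready=T, cold=T, armed=T, open=F, hot=F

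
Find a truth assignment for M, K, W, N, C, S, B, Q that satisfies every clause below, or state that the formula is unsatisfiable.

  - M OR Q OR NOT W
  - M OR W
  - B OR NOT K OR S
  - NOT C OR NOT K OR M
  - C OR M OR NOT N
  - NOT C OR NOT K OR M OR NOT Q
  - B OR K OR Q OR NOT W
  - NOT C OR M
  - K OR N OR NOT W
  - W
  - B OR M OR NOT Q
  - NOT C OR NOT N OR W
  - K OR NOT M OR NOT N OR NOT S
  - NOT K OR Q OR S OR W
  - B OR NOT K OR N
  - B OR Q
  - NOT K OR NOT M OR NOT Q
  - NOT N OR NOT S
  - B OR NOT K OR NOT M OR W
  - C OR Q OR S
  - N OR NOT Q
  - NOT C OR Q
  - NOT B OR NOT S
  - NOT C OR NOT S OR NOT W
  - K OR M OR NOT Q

M = True, K = False, W = True, N = True, C = False, S = False, B = False, Q = True

Unit clause (W) forces W = True.
Try M = False:
  (M OR Q OR NOT W) forces Q = True.
  (NOT C OR M) forces C = False.
  (C OR M OR NOT N) forces N = False.
  clause (N OR NOT Q) is falsified — backtrack.
So M = True.
Set K = False.
  then (K OR N OR NOT W) forces N = True.
  then (K OR NOT M OR NOT N OR NOT S) forces S = False.
Set C = False.
  then (C OR Q OR S) forces Q = True.
Set B = False.
All clauses satisfied.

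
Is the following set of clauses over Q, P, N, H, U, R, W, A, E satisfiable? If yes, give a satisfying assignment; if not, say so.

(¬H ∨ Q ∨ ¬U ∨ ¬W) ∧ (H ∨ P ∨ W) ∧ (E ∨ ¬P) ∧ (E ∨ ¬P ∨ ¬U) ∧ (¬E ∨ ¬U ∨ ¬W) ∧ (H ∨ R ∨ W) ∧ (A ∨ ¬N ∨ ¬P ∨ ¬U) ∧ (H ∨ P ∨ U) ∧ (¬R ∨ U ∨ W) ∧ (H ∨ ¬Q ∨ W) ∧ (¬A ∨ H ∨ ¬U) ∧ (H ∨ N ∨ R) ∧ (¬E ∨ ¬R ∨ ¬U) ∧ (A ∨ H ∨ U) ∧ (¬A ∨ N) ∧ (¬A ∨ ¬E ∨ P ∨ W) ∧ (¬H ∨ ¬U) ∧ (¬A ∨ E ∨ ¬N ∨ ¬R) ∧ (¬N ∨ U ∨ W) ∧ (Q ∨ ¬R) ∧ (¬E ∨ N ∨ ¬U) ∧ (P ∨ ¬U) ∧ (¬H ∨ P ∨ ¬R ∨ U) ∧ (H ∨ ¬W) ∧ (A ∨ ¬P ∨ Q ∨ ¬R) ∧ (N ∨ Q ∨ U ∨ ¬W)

Set Q = True.
Set P = False.
  then (P ∨ ¬U) forces U = False.
  then (H ∨ P ∨ U) forces H = True.
  then (¬H ∨ P ∨ ¬R ∨ U) forces R = False.
Set N = True.
  then (¬N ∨ U ∨ W) forces W = True.
Set A = False.
Set E = True.
All clauses satisfied.

Q: True, P: False, N: True, H: True, U: False, R: False, W: True, A: False, E: True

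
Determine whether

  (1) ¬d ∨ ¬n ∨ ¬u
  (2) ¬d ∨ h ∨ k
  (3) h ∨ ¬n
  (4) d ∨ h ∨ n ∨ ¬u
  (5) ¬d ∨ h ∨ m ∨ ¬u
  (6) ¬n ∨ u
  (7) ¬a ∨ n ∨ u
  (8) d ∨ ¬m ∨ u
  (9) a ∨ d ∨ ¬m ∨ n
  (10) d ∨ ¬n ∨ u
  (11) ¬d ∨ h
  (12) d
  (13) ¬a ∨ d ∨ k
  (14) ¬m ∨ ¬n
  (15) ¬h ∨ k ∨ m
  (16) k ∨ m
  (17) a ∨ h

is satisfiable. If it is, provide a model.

Unit clause (d) forces d = True.
In (¬d ∨ h) only h is left, so h = True.
Try n = True:
  (¬d ∨ ¬n ∨ ¬u) forces u = False.
  clause (¬n ∨ u) is falsified — backtrack.
So n = False.
Set m = True.
Set u = False.
  then (¬a ∨ n ∨ u) forces a = False.
Set k = False.
All clauses satisfied.

h=T, n=F, d=T, m=T, u=F, k=F, a=F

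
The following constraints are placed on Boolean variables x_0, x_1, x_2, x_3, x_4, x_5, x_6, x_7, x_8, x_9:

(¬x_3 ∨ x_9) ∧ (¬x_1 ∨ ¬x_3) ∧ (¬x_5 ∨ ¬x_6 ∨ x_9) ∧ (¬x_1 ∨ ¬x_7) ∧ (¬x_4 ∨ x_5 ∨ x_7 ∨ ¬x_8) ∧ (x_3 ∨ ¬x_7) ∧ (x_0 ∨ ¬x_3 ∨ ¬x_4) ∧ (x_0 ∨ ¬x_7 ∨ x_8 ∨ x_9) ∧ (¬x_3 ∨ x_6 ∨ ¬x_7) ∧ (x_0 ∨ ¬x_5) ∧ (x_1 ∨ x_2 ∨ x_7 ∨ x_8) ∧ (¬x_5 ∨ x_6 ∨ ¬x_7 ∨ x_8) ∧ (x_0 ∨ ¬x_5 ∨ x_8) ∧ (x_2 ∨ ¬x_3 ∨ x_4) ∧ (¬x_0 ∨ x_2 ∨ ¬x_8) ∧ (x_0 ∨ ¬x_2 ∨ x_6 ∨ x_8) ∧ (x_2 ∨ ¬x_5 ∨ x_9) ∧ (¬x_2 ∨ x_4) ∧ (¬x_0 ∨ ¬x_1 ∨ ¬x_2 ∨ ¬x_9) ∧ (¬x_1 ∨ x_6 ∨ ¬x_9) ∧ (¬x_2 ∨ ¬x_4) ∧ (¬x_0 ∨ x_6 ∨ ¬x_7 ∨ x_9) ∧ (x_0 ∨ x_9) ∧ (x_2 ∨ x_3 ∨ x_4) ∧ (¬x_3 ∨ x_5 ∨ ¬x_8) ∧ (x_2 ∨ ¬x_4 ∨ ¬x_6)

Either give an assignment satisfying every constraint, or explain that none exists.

Set x_0 = True.
Set x_1 = True.
  then (¬x_1 ∨ ¬x_3) forces x_3 = False.
  then (¬x_1 ∨ ¬x_7) forces x_7 = False.
Try x_2 = True:
  (¬x_2 ∨ x_4) forces x_4 = True.
  clause (¬x_2 ∨ ¬x_4) is falsified — backtrack.
So x_2 = False.
  then (¬x_0 ∨ x_2 ∨ ¬x_8) forces x_8 = False.
  then (x_2 ∨ x_3 ∨ x_4) forces x_4 = True.
  then (x_2 ∨ ¬x_4 ∨ ¬x_6) forces x_6 = False.
  then (¬x_1 ∨ x_6 ∨ ¬x_9) forces x_9 = False.
  then (x_2 ∨ ¬x_5 ∨ x_9) forces x_5 = False.
All clauses satisfied.

x_0: True; x_1: True; x_2: False; x_3: False; x_4: True; x_5: False; x_6: False; x_7: False; x_8: False; x_9: False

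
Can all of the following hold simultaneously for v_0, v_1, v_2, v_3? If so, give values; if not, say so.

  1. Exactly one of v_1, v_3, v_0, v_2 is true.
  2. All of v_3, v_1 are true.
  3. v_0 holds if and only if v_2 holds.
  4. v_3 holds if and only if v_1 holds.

Unsatisfiable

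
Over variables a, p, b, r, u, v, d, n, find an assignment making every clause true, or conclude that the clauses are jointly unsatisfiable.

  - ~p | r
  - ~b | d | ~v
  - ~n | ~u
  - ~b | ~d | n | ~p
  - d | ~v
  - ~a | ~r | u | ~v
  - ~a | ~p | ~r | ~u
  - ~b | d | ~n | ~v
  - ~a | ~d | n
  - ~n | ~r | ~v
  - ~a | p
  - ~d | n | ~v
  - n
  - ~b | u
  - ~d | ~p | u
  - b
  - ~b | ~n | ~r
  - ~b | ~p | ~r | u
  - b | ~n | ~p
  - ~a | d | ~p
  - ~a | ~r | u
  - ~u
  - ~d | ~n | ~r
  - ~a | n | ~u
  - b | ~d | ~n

Unsatisfiable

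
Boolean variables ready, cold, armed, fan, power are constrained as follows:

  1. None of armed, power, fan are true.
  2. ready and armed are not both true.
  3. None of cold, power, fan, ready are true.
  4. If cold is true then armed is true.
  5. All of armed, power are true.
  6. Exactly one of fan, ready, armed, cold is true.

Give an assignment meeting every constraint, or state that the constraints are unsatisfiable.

Unsatisfiable — no assignment works.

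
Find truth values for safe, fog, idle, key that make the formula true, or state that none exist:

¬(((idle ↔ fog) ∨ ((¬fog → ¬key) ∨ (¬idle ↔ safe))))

safe = True, fog = False, idle = True, key = True

  ¬(((idle ↔ fog) ∨ ((¬fog → ¬key) ∨ (¬idle ↔ safe)))) = True
    (idle ↔ fog) ∨ ((¬fog → ¬key) ∨ (¬idle ↔ safe)) = False
      idle ↔ fog = False
      (¬fog → ¬key) ∨ (¬idle ↔ safe) = False
        ¬fog → ¬key = False
          ¬fog = True
          ¬key = False
        ¬idle ↔ safe = False
          ¬idle = False
The formula evaluates to True.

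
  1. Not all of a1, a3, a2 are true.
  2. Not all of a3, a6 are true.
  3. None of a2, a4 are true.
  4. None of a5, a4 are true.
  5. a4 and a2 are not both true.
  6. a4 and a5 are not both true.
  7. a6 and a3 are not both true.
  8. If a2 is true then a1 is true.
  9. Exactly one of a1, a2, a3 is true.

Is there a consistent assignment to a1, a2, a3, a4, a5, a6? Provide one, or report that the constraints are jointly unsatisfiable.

a1=F; a2=F; a3=T; a4=F; a5=F; a6=F

  (1) {a1, a3, a2}: 1/3 true — not all ✓
  (2) {a3, a6}: 1/2 true — not all ✓
  (3) {a2, a4}: 0 true — none ✓
  (4) {a5, a4}: 0 true — none ✓
  (5) a4=F, a2=F — not both ✓
  (6) a4=F, a5=F — not both ✓
  (7) a6=F, a3=T — not both ✓
  (8) a2=F ⇒ a1: vacuous ✓
  (9) {a1, a2, a3}: 1 true — exactly one ✓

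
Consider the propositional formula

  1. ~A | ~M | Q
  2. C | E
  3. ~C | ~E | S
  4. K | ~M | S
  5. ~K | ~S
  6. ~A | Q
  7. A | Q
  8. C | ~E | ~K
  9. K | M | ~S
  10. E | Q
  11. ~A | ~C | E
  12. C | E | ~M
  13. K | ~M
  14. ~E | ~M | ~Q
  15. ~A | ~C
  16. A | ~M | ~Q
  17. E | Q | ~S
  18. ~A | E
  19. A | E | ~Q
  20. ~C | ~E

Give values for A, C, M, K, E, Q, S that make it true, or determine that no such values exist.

Set A = False.
  then (A | Q) forces Q = True.
  then (A | ~M | ~Q) forces M = False.
  then (A | E | ~Q) forces E = True.
  then (~C | ~E) forces C = False.
  then (C | ~E | ~K) forces K = False.
  then (K | M | ~S) forces S = False.
All clauses satisfied.

A = False, C = False, M = False, K = False, E = True, Q = True, S = False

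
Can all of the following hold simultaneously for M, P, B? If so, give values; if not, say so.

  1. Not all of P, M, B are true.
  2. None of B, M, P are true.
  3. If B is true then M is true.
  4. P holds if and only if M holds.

M = False, P = False, B = False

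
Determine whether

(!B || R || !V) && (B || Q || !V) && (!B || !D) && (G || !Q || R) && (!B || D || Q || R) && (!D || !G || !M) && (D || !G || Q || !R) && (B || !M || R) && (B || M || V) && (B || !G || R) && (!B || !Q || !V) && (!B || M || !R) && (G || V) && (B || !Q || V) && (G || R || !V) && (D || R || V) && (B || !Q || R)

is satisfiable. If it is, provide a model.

Set M = True.
Try R = False:
  (B || !M || R) forces B = True.
  (!B || R || !V) forces V = False.
  (!B || !D) forces D = False.
  clause (D || R || V) is falsified — backtrack.
So R = True.
Set D = False.
Set G = True.
  then (D || !G || Q || !R) forces Q = True.
Set B = True.
  then (!B || !Q || !V) forces V = False.
All clauses satisfied.

M = True, R = True, D = False, G = True, B = True, Q = True, V = False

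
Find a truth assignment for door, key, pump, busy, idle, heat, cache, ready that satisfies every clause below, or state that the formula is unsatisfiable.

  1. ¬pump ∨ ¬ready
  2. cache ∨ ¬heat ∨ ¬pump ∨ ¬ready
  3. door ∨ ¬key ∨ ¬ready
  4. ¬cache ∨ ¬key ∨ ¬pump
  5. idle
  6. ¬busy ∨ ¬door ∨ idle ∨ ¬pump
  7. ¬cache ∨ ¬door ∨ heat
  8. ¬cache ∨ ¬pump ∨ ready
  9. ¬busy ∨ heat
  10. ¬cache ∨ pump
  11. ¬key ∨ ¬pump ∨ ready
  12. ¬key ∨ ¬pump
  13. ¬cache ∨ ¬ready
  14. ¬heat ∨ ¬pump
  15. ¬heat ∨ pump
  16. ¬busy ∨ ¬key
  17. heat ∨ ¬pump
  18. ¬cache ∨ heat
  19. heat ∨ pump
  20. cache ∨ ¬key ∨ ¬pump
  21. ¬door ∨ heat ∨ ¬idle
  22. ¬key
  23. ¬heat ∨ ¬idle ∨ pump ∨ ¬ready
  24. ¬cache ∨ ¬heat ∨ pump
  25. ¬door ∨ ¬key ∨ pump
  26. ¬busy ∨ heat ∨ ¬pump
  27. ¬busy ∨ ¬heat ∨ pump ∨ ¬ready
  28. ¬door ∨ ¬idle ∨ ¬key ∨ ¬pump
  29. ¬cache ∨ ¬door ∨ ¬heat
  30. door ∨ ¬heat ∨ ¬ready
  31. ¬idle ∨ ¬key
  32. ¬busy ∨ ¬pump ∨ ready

The formula is unsatisfiable.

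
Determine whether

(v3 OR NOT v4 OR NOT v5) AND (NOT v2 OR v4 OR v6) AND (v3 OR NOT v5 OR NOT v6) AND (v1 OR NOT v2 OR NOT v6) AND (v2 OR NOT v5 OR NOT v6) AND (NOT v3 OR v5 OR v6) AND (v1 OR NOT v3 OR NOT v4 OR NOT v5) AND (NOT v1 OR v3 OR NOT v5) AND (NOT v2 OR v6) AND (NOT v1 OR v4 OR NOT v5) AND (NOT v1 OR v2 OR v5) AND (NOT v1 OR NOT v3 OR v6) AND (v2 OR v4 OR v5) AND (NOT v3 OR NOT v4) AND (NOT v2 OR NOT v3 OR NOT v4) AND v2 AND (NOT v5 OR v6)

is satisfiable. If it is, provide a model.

Unit clause (v2) forces v2 = True.
In (NOT v2 OR v6) only v6 is left, so v6 = True.
In (v1 OR NOT v2 OR NOT v6) only v1 is left, so v1 = True.
Set v3 = False.
  then (v3 OR NOT v5 OR NOT v6) forces v5 = False.
Set v4 = False.
All clauses satisfied.

v1 = True; v2 = True; v3 = False; v4 = False; v5 = False; v6 = True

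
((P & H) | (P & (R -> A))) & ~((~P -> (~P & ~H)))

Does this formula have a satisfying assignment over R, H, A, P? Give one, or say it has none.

Case P = True: the conjunct ~((~P -> (~P & ~H))) becomes ~((False -> False)) = False.
Case P = False: the conjunct (P & H) | (P & (R -> A)) becomes (False & H) | (False & (R -> A)) = False.
Both cases fail — unsatisfiable.

UNSATISFIABLE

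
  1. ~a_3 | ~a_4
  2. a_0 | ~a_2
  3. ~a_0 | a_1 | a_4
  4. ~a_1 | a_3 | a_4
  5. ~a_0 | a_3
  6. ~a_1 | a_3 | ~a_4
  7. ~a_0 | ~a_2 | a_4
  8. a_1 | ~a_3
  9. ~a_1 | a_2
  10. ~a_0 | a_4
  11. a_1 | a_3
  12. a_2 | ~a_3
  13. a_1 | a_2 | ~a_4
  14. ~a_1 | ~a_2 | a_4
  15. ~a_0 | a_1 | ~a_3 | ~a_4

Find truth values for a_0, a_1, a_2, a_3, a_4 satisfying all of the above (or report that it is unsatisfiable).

The formula is unsatisfiable.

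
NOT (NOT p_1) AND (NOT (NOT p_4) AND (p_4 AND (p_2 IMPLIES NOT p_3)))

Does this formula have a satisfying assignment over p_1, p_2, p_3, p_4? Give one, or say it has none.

p_1: True; p_2: True; p_3: False; p_4: True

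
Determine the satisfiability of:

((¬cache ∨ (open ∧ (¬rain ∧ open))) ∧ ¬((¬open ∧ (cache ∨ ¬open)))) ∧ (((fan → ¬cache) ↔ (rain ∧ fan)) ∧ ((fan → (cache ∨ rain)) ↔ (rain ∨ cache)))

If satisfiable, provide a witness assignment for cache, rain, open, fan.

cache=T, rain=F, open=T, fan=T

  (¬cache ∨ (open ∧ (¬rain ∧ open))) ∧ ¬((¬open ∧ (cache ∨ ¬open))) = True
    ¬cache ∨ (open ∧ (¬rain ∧ open)) = True
      ¬cache = False
      open ∧ (¬rain ∧ open) = True
        ¬rain ∧ open = True
          ¬rain = True
    ¬((¬open ∧ (cache ∨ ¬open))) = True
      ¬open ∧ (cache ∨ ¬open) = False
        ¬open = False
        cache ∨ ¬open = True
          ¬open = False
  ((fan → ¬cache) ↔ (rain ∧ fan)) ∧ ((fan → (cache ∨ rain)) ↔ (rain ∨ cache)) = True
    (fan → ¬cache) ↔ (rain ∧ fan) = True
      fan → ¬cache = False
        ¬cache = False
      rain ∧ fan = False
    (fan → (cache ∨ rain)) ↔ (rain ∨ cache) = True
      fan → (cache ∨ rain) = True
        cache ∨ rain = True
      rain ∨ cache = True
Both conjuncts True, so the formula holds.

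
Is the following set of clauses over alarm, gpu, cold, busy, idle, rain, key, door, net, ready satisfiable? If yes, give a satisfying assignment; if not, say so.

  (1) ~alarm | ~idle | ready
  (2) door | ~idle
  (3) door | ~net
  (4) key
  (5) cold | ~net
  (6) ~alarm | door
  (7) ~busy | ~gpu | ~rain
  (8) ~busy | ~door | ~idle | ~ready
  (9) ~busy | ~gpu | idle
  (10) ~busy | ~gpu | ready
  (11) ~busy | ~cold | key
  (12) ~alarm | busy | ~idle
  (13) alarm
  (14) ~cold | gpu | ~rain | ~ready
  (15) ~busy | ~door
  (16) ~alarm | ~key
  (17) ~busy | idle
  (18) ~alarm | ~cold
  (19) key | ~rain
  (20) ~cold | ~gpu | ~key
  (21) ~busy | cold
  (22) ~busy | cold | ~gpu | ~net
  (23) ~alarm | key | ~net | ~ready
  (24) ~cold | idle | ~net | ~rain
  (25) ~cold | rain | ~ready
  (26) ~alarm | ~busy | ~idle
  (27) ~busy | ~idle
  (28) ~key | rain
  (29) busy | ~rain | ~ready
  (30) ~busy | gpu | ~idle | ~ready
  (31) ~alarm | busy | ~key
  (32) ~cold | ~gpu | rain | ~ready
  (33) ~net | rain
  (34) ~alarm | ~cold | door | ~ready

Case alarm = True:
  (key) forces key = True.
  Clause (~alarm | ~key) is falsified — contradiction.
Case alarm = False:
  Clause (alarm) is falsified — contradiction.
Both cases fail, so the formula is unsatisfiable.

Unsatisfiable — no assignment works.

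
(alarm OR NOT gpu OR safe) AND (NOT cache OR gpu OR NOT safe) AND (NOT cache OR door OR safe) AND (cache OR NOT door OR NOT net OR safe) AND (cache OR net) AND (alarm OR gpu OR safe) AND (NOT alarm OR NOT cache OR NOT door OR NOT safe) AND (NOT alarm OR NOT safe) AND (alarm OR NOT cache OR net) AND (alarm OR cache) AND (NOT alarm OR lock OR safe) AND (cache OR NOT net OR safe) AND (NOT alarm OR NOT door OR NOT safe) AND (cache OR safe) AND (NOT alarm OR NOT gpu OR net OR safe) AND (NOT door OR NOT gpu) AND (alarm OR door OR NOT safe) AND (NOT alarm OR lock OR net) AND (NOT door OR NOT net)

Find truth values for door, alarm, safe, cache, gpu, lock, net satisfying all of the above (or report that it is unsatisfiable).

Set door = True.
  then (NOT door OR NOT gpu) forces gpu = False.
  then (NOT door OR NOT net) forces net = False.
  then (cache OR net) forces cache = True.
  then (alarm OR NOT cache OR net) forces alarm = True.
  then (NOT alarm OR NOT door OR NOT safe) forces safe = False.
  then (NOT alarm OR lock OR net) forces lock = True.
All clauses satisfied.

door: True, alarm: True, safe: False, cache: True, gpu: False, lock: True, net: False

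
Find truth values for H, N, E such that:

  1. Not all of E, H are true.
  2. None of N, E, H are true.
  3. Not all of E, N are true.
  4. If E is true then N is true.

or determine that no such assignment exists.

H=F; N=F; E=F

  (1) {E, H}: 0/2 true — not all ✓
  (2) {N, E, H}: 0 true — none ✓
  (3) {E, N}: 0/2 true — not all ✓
  (4) E=F ⇒ N: vacuous ✓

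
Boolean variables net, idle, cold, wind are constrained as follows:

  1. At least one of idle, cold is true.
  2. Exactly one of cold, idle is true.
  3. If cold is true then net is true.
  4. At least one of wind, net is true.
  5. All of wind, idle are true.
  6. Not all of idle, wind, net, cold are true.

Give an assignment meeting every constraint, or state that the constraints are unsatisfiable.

net=T, idle=T, cold=F, wind=T

  (1) {idle, cold}: 1 true — at least one ✓
  (2) {cold, idle}: 1 true — exactly one ✓
  (3) cold=F ⇒ net: vacuous ✓
  (4) {wind, net}: 2 true — at least one ✓
  (5) {wind, idle}: all 2 true ✓
  (6) {idle, wind, net, cold}: 3/4 true — not all ✓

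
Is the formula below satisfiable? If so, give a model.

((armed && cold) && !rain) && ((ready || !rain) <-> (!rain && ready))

armed = True; rain = False; cold = True; ready = True

  (armed && cold) && !rain = True
    armed && cold = True
    !rain = True
  (ready || !rain) <-> (!rain && ready) = True
    ready || !rain = True
      !rain = True
    !rain && ready = True
      !rain = True
Both conjuncts True, so the formula holds.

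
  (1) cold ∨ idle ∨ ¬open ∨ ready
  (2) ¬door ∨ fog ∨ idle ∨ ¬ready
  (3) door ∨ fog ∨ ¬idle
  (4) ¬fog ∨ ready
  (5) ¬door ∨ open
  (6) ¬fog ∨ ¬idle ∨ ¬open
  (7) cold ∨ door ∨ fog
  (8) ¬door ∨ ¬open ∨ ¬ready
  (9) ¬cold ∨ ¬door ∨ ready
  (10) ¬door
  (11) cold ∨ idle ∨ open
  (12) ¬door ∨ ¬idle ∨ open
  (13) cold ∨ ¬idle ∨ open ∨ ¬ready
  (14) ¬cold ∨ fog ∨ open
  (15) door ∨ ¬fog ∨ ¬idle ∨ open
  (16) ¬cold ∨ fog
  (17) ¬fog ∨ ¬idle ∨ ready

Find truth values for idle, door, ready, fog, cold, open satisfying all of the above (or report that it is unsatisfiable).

Unit clause (¬door) forces door = False.
Set idle = False.
Try ready = False:
  (¬fog ∨ ready) forces fog = False.
  (cold ∨ door ∨ fog) forces cold = True.
  clause (¬cold ∨ fog) is falsified — backtrack.
So ready = True.
Set fog = True.
Set cold = False.
  then (cold ∨ idle ∨ open) forces open = True.
All clauses satisfied.

idle = False, door = False, ready = True, fog = True, cold = False, open = True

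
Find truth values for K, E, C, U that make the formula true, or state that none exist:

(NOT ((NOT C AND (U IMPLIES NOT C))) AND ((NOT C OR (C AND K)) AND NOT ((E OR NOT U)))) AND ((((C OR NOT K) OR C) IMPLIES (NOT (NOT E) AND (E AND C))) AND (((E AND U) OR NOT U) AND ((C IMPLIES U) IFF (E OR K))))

Case C = True: the formula simplifies to (K AND NOT ((E OR NOT U))) AND ((NOT (NOT E) AND E) AND (((E AND U) OR NOT U) AND (U IFF (E OR K)))).
  E = True: the conjunct NOT ((E OR NOT U)) becomes NOT ((True OR NOT U)) = False.
  E = False: the conjunct NOT (NOT E) becomes NOT (NOT False) = False.
Case C = False: the conjunct NOT ((NOT C AND (U IMPLIES NOT C))) becomes NOT ((True AND True)) = False.
Both cases fail — unsatisfiable.

UNSATISFIABLE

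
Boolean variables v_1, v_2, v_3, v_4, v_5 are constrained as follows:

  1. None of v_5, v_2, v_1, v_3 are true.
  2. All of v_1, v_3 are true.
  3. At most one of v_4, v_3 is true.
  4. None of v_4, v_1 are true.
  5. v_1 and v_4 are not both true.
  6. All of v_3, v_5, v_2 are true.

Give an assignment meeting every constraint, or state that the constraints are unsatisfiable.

Case v_1 = True:
  Constraint (1) is violated (v_1=T) — contradiction.
Case v_1 = False:
  Constraint (2) is violated (v_1=F) — contradiction.
Both cases fail — unsatisfiable.

The formula is unsatisfiable.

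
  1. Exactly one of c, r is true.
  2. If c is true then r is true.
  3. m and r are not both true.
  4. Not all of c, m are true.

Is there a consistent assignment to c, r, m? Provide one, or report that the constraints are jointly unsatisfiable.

c = False, r = True, m = False

  (1) {c, r}: 1 true — exactly one ✓
  (2) c=F ⇒ r: vacuous ✓
  (3) m=F, r=T — not both ✓
  (4) {c, m}: 0/2 true — not all ✓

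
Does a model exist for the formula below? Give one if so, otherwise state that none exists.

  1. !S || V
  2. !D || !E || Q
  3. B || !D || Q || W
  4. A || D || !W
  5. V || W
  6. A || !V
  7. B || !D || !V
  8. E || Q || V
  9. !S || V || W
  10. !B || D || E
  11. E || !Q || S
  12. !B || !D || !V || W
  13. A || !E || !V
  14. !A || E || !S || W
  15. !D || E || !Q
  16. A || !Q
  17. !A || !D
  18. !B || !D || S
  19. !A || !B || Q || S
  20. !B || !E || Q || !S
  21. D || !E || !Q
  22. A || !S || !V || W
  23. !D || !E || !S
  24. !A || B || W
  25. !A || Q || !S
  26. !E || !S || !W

D: False, Q: False, V: False, E: True, B: False, A: True, S: False, W: True

Set D = False.
Set Q = False.
Set V = False.
  then (!S || V) forces S = False.
  then (V || W) forces W = True.
  then (E || Q || V) forces E = True.
  then (A || D || !W) forces A = True.
  then (!A || !B || Q || S) forces B = False.
All clauses satisfied.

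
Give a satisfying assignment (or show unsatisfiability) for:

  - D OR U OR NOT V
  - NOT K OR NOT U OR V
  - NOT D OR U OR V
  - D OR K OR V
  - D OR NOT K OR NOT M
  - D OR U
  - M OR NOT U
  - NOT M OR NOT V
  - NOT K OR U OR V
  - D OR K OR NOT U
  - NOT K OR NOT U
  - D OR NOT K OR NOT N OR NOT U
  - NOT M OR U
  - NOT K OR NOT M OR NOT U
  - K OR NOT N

M=F, N=T, D=T, V=T, K=T, U=F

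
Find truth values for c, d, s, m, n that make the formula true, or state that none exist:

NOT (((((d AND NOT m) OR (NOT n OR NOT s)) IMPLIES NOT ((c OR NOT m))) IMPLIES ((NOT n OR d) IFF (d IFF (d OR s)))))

c: False; d: False; s: True; m: True; n: False

  NOT (((((d AND NOT m) OR (NOT n OR NOT s)) IMPLIES NOT ((c OR NOT m))) IMPLIES ((NOT n OR d) IFF (d IFF (d OR s))))) = True
    (((d AND NOT m) OR (NOT n OR NOT s)) IMPLIES NOT ((c OR NOT m))) IMPLIES ((NOT n OR d) IFF (d IFF (d OR s))) = False
      ((d AND NOT m) OR (NOT n OR NOT s)) IMPLIES NOT ((c OR NOT m)) = True
        (d AND NOT m) OR (NOT n OR NOT s) = True
          d AND NOT m = False
            NOT m = False
          NOT n OR NOT s = True
            NOT n = True
            NOT s = False
        NOT ((c OR NOT m)) = True
          c OR NOT m = False
            NOT m = False
      (NOT n OR d) IFF (d IFF (d OR s)) = False
        NOT n OR d = True
          NOT n = True
        d IFF (d OR s) = False
          d OR s = True
The formula evaluates to True.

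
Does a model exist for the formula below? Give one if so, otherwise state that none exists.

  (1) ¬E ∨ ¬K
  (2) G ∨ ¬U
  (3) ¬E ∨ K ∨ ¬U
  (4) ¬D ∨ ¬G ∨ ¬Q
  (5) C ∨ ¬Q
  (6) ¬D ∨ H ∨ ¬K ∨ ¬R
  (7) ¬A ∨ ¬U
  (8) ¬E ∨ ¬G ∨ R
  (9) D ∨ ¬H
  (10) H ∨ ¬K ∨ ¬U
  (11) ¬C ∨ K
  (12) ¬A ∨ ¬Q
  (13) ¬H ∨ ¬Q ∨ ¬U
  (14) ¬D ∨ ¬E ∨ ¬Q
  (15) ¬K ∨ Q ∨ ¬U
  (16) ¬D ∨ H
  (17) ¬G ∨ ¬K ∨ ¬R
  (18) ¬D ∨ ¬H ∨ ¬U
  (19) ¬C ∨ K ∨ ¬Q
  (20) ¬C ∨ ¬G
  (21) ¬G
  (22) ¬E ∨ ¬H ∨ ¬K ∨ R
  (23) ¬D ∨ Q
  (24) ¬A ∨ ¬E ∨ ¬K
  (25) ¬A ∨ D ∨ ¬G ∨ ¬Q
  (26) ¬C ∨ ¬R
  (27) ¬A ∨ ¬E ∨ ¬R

E: False, H: False, Q: False, U: False, A: True, G: False, K: False, R: True, D: False, C: False

Unit clause (¬G) forces G = False.
In (G ∨ ¬U) only ¬U is left, so U = False.
Set E = False.
Set H = False.
  then (¬D ∨ H) forces D = False.
Set Q = False.
Set A = True.
Set K = False.
  then (¬C ∨ K) forces C = False.
Set R = True.
All clauses satisfied.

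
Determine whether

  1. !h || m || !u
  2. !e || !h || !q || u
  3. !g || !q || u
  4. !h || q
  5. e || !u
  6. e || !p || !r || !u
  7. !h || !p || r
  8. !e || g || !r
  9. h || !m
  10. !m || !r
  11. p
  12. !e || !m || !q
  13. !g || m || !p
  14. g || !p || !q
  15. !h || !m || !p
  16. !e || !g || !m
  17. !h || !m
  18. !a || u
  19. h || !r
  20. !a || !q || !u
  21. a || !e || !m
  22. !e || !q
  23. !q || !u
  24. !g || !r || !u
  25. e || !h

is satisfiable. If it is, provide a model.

Unit clause (p) forces p = True.
Try m = True:
  (h || !m) forces h = True.
  clause (!h || !m || !p) is falsified — backtrack.
So m = False.
  then (!g || m || !p) forces g = False.
  then (g || !p || !q) forces q = False.
  then (!h || q) forces h = False.
  then (h || !r) forces r = False.
Set u = True.
  then (e || !u) forces e = True.
Set a = True.
All clauses satisfied.

m=F; r=F; u=T; e=T; a=T; g=F; p=T; q=F; h=F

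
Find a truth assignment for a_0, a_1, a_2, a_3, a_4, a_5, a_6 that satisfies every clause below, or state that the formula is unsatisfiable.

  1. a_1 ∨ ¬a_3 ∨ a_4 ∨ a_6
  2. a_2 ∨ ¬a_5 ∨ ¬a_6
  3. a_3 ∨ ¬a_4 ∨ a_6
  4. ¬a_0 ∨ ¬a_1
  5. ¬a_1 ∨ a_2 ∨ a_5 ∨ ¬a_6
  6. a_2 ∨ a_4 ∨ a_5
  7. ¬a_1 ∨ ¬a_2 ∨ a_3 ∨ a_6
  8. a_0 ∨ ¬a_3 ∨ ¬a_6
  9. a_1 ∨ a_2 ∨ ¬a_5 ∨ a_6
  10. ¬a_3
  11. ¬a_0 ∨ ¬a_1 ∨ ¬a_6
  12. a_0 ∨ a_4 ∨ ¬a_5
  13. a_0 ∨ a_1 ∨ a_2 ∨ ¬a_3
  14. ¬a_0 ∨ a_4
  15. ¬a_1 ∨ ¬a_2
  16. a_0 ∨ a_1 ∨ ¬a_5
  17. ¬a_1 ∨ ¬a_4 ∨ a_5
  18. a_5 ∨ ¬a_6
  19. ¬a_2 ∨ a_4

a_0 = True; a_1 = False; a_2 = True; a_3 = False; a_4 = True; a_5 = True; a_6 = True

Unit clause (¬a_3) forces a_3 = False.
Set a_0 = True.
  then (¬a_0 ∨ ¬a_1) forces a_1 = False.
  then (¬a_0 ∨ a_4) forces a_4 = True.
  then (a_3 ∨ ¬a_4 ∨ a_6) forces a_6 = True.
  then (a_5 ∨ ¬a_6) forces a_5 = True.
  then (a_2 ∨ ¬a_5 ∨ ¬a_6) forces a_2 = True.
All clauses satisfied.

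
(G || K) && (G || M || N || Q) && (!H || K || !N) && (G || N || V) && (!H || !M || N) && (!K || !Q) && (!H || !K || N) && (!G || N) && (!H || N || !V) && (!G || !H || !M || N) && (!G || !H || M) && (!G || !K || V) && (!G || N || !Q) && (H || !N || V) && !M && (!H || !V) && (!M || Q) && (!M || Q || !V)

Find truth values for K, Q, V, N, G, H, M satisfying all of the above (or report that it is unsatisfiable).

Unit clause (!M) forces M = False.
Set K = False.
  then (G || K) forces G = True.
  then (!G || N) forces N = True.
  then (!G || !H || M) forces H = False.
  then (H || !N || V) forces V = True.
Set Q = True.
All clauses satisfied.

K = False, Q = True, V = True, N = True, G = True, H = False, M = False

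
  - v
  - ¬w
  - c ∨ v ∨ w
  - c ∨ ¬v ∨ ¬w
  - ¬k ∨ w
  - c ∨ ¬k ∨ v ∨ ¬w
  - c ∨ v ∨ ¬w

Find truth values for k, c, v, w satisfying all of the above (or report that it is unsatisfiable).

k = False, c = True, v = True, w = False

Unit clause (v) forces v = True.
Unit clause (¬w) forces w = False.
In (¬k ∨ w) only ¬k is left, so k = False.
Set c = True.
Check each clause:
  (v): v holds.
  (¬w): ¬w holds.
  (c ∨ v ∨ w): c holds.
  (c ∨ ¬v ∨ ¬w): c holds.
  (¬k ∨ w): ¬k holds.
  (c ∨ ¬k ∨ v ∨ ¬w): c holds.
  (c ∨ v ∨ ¬w): c holds.
All clauses satisfied.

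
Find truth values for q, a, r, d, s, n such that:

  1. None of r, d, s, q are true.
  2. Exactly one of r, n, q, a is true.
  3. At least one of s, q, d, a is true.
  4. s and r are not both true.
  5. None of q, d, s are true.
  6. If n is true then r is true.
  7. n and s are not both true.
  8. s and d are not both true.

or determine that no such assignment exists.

q=F, a=T, r=F, d=F, s=F, n=F

  (1) {r, d, s, q}: 0 true — none ✓
  (2) {r, n, q, a}: 1 true — exactly one ✓
  (3) {s, q, d, a}: 1 true — at least one ✓
  (4) s=F, r=F — not both ✓
  (5) {q, d, s}: 0 true — none ✓
  (6) n=F ⇒ r: vacuous ✓
  (7) n=F, s=F — not both ✓
  (8) s=F, d=F — not both ✓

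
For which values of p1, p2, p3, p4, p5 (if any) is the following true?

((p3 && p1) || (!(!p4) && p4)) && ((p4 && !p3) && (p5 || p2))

p1 = True, p2 = False, p3 = False, p4 = True, p5 = True

  (p3 && p1) || (!(!p4) && p4) = True
    p3 && p1 = False
    !(!p4) && p4 = True
      !(!p4) = True
        !p4 = False
  (p4 && !p3) && (p5 || p2) = True
    p4 && !p3 = True
      !p3 = True
    p5 || p2 = True
Both conjuncts True, so the formula holds.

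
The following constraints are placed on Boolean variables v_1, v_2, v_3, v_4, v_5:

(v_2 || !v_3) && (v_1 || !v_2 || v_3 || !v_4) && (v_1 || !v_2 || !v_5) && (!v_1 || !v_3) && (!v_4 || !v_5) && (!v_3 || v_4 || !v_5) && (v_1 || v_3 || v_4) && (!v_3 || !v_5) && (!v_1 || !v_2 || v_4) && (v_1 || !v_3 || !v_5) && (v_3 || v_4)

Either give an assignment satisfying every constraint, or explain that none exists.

Set v_1 = False.
Set v_2 = True.
  then (v_1 || !v_2 || !v_5) forces v_5 = False.
Try v_3 = False:
  (v_1 || !v_2 || v_3 || !v_4) forces v_4 = False.
  clause (v_1 || v_3 || v_4) is falsified — backtrack.
So v_3 = True.
Set v_4 = True.
All clauses satisfied.

v_1 = False, v_2 = True, v_3 = True, v_4 = True, v_5 = False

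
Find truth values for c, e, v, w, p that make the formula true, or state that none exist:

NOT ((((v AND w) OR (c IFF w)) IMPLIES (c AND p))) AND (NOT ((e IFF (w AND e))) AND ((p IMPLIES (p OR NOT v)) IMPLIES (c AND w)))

Case e = True: the formula simplifies to NOT ((((v AND w) OR (c IFF w)) IMPLIES (c AND p))) AND (NOT w AND ((p IMPLIES (p OR NOT v)) IMPLIES (c AND w))).
  w = True: the conjunct NOT w is False.
  w = False: simplifies to NOT ((NOT c IMPLIES (c AND p))) AND NOT ((p IMPLIES (p OR NOT v))).
    p = True: the conjunct NOT ((p IMPLIES (p OR NOT v))) becomes NOT ((True IMPLIES True)) = False.
    p = False: the conjunct NOT ((p IMPLIES (p OR NOT v))) becomes NOT ((False IMPLIES NOT v)) = False.
Case e = False: the conjunct NOT ((e IFF (w AND e))) becomes NOT ((False IFF False)) = False.
Both cases fail — unsatisfiable.

Unsatisfiable — no assignment works.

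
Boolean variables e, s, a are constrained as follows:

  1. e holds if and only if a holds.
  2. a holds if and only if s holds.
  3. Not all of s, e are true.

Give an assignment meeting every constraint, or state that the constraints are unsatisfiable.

e=F; s=F; a=F

  (1) e=F, a=F — same ✓
  (2) a=F, s=F — same ✓
  (3) {s, e}: 0/2 true — not all ✓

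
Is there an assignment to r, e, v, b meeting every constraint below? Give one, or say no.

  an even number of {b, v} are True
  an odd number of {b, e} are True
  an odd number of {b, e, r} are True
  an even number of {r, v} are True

r=F; e=T; v=F; b=F

{b, v}: 0 true → even ✓
{b, e}: 1 true → odd ✓
{b, e, r}: 1 true → odd ✓
{r, v}: 0 true → even ✓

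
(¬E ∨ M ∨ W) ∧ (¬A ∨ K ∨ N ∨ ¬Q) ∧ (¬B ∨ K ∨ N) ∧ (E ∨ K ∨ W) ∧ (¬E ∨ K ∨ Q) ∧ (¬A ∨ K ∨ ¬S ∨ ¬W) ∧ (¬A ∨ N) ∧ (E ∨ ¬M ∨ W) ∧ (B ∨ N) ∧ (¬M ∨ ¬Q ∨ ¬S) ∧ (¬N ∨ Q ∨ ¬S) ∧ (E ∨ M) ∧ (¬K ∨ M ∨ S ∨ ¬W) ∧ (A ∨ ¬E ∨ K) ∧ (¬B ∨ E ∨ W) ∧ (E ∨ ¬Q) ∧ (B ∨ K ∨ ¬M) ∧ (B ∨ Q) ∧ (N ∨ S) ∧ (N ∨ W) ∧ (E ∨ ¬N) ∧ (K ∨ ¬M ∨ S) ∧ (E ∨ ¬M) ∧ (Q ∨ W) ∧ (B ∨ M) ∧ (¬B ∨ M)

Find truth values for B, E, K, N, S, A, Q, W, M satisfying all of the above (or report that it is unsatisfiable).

B = True, E = True, K = True, N = True, S = False, A = True, Q = True, W = True, M = True

Set B = True.
  then (¬B ∨ M) forces M = True.
  then (E ∨ ¬M) forces E = True.
Try K = False:
  (¬B ∨ K ∨ N) forces N = True.
  (¬E ∨ K ∨ Q) forces Q = True.
  (¬M ∨ ¬Q ∨ ¬S) forces S = False.
  clause (K ∨ ¬M ∨ S) is falsified — backtrack.
So K = True.
Set N = True.
Try S = True:
  (¬M ∨ ¬Q ∨ ¬S) forces Q = False.
  clause (¬N ∨ Q ∨ ¬S) is falsified — backtrack.
So S = False.
Set A = True.
Set Q = True.
Set W = True.
All clauses satisfied.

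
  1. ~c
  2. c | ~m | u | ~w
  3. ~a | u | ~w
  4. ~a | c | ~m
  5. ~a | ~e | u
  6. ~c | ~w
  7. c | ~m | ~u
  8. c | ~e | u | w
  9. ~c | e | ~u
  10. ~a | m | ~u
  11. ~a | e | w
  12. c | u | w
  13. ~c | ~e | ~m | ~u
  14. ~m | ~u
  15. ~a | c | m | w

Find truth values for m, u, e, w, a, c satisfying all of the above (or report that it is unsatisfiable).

Unit clause (~c) forces c = False.
Try m = True:
  (~a | c | ~m) forces a = False.
  (c | ~m | ~u) forces u = False.
  (c | ~m | u | ~w) forces w = False.
  clause (c | u | w) is falsified — backtrack.
So m = False.
Set u = True.
  then (~a | m | ~u) forces a = False.
Set e = True.
Set w = True.
All clauses satisfied.

m: False, u: True, e: True, w: True, a: False, c: False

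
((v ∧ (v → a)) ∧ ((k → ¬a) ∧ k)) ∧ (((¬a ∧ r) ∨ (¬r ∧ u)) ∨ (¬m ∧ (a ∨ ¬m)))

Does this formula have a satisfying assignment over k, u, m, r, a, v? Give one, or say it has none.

Case k = True: the formula simplifies to ((v ∧ (v → a)) ∧ ¬a) ∧ (((¬a ∧ r) ∨ (¬r ∧ u)) ∨ (¬m ∧ (a ∨ ¬m))).
  a = True: the conjunct ¬a is False.
  a = False: simplifies to (v ∧ ¬v) ∧ ((r ∨ (¬r ∧ u)) ∨ (¬m ∧ ¬m)).
    v = True: the conjunct ¬v is False.
    v = False: the conjunct v is False.
Case k = False: the conjunct k is False.
Both cases fail — unsatisfiable.

UNSATISFIABLE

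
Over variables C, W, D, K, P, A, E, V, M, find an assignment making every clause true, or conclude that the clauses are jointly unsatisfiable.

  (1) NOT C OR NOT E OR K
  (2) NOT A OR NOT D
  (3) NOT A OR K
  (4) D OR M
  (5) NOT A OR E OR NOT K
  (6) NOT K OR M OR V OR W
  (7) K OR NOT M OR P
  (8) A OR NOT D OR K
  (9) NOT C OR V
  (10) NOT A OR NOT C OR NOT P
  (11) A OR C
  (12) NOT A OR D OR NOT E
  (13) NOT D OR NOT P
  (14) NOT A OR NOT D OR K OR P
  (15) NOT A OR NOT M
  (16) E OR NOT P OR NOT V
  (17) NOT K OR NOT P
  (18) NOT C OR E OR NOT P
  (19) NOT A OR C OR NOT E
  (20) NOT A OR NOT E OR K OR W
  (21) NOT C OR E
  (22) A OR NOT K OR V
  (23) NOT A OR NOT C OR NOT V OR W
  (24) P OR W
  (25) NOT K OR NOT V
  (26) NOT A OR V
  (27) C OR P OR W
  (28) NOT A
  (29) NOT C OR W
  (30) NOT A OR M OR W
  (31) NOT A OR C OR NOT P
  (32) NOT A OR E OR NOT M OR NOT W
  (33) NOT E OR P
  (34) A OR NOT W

Case C = True:
  (NOT C OR V) forces V = True.
  (NOT C OR E) forces E = True.
  (NOT C OR NOT E OR K) forces K = True.
  Clause (NOT K OR NOT V) is falsified — contradiction.
Case C = False:
  (A OR C) forces A = True.
  Clause (NOT A) is falsified — contradiction.
Both cases fail, so the formula is unsatisfiable.

Unsatisfiable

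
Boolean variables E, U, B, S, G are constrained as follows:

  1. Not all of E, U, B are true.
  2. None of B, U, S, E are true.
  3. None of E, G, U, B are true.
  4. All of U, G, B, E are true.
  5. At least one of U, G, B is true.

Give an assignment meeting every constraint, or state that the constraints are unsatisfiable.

The formula is unsatisfiable.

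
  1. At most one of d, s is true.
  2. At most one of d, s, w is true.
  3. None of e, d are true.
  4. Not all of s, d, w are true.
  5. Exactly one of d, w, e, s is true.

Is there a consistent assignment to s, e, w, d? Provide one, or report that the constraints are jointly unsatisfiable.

s: True, e: False, w: False, d: False

  (1) {d, s}: 1 true — at most one ✓
  (2) {d, s, w}: 1 true — at most one ✓
  (3) {e, d}: 0 true — none ✓
  (4) {s, d, w}: 1/3 true — not all ✓
  (5) {d, w, e, s}: 1 true — exactly one ✓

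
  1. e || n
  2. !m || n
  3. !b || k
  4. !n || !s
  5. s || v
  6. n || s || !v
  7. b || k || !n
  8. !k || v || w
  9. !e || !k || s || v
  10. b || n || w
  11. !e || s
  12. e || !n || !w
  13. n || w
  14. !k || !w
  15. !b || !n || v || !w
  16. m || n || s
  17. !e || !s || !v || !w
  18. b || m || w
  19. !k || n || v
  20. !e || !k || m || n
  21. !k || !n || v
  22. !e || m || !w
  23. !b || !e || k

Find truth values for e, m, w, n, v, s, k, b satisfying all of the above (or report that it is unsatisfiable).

e: False; m: True; w: False; n: True; v: True; s: False; k: True; b: True

Try e = True:
  (!e || s) forces s = True.
  (!n || !s) forces n = False.
  (!m || n) forces m = False.
  (n || w) forces w = True.
  clause (!e || m || !w) is falsified — backtrack.
So e = False.
  then (e || n) forces n = True.
  then (!n || !s) forces s = False.
  then (s || v) forces v = True.
  then (e || !n || !w) forces w = False.
Set m = True.
Set k = True.
Set b = True.
All clauses satisfied.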